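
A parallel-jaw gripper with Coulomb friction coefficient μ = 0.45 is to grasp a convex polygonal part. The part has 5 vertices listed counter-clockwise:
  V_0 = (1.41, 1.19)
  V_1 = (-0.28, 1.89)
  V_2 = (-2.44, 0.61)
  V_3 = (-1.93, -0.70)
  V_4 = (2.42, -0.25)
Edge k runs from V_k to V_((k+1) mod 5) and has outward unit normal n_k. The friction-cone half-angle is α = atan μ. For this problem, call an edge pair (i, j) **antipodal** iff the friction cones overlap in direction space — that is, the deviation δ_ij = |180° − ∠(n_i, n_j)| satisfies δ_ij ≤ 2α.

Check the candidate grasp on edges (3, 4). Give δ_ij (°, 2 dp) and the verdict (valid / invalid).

δ = 60.86°, invalid

α = atan 0.45 = 24.23°;  2α = 48.46°
edge 3: e_3 = (+4.35, +0.45);  n_3 = (+0.1029, -0.9947)
edge 4: e_4 = (-1.01, +1.44);  n_4 = (+0.8187, +0.5742)
∠(n_3, n_4) = 119.14°
δ = |180° − 119.14°| = 60.86°
60.86° > 2α = 48.46°  →  invalid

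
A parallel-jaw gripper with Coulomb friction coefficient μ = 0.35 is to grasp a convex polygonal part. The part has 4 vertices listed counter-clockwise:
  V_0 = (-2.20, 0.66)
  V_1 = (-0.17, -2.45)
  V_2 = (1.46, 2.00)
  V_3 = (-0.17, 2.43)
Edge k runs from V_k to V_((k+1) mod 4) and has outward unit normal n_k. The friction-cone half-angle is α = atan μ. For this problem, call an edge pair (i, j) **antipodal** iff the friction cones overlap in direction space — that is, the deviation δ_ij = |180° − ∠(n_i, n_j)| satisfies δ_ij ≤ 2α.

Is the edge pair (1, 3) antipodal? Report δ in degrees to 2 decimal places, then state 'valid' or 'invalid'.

α = atan 0.35 = 19.29°;  2α = 38.58°
edge 1: e_1 = (+1.63, +4.45);  n_1 = (+0.9390, -0.3439)
edge 3: e_3 = (-2.03, -1.77);  n_3 = (-0.6572, +0.7537)
∠(n_1, n_3) = 151.20°
δ = |180° − 151.20°| = 28.80°
28.80° ≤ 2α = 38.58°  →  valid

δ = 28.80°, valid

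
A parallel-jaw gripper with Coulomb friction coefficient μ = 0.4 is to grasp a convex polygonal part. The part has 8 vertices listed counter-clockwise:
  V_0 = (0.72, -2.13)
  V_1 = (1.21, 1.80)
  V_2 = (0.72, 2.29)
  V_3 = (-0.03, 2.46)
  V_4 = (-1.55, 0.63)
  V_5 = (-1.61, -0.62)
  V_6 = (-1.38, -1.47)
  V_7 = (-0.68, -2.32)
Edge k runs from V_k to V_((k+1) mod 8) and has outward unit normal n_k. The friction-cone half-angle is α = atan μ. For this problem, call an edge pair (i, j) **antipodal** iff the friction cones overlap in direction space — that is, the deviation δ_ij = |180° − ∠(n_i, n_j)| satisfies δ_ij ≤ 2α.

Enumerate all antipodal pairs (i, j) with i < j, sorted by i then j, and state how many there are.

α = atan 0.4 = 21.80°;  2α = 43.60°
n_0 = (+0.9923, -0.1237)
n_1 = (+0.7071, +0.7071)
n_2 = (+0.2211, +0.9753)
n_3 = (-0.7693, +0.6389)
n_4 = (-0.9988, +0.0479)
n_5 = (-0.9653, -0.2612)
n_6 = (-0.7719, -0.6357)
n_7 = (+0.1345, -0.9909)
  (0,1): δ = 127.89°  ·
  (0,2): δ = 95.66°  ·
  (0,3): δ = 32.61°  ✓
  (0,4): δ = 4.36°  ✓
  (0,5): δ = 22.25°  ✓
  (0,6): δ = 46.58°  ·
  (0,7): δ = 104.84°  ·
  (1,2): δ = 147.77°  ·
  (1,3): δ = 84.71°  ·
  (1,4): δ = 47.75°  ·
  (1,5): δ = 29.86°  ✓
  (1,6): δ = 5.53°  ✓
  (1,7): δ = 52.73°  ·
  (2,3): δ = 116.94°  ·
  (2,4): δ = 79.98°  ·
  (2,5): δ = 62.09°  ·
  (2,6): δ = 37.76°  ✓
  (2,7): δ = 20.50°  ✓
  (3,4): δ = 143.04°  ·
  (3,5): δ = 125.15°  ·
  (3,6): δ = 100.81°  ·
  (3,7): δ = 42.56°  ✓
  (4,5): δ = 162.11°  ·
  (4,6): δ = 137.78°  ·
  (4,7): δ = 79.52°  ·
  (5,6): δ = 155.67°  ·
  (5,7): δ = 97.41°  ·
  (6,7): δ = 121.74°  ·
antipodal pairs: 8

count = 8; pairs: (0,3), (0,4), (0,5), (1,5), (1,6), (2,6), (2,7), (3,7)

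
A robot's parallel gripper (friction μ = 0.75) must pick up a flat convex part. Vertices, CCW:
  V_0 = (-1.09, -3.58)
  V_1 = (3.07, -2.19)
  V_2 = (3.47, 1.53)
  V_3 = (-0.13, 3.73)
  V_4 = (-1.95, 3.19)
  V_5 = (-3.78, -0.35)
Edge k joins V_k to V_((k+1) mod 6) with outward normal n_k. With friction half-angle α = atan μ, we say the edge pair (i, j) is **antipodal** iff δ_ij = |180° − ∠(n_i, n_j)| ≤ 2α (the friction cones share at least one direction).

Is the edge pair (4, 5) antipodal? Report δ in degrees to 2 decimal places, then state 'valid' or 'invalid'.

α = atan 0.75 = 36.87°;  2α = 73.74°
edge 4: e_4 = (-1.83, -3.54);  n_4 = (-0.8883, +0.4592)
edge 5: e_5 = (+2.69, -3.23);  n_5 = (-0.7684, -0.6400)
∠(n_4, n_5) = 67.12°
δ = |180° − 67.12°| = 112.88°
112.88° > 2α = 73.74°  →  invalid

δ = 112.88°, invalid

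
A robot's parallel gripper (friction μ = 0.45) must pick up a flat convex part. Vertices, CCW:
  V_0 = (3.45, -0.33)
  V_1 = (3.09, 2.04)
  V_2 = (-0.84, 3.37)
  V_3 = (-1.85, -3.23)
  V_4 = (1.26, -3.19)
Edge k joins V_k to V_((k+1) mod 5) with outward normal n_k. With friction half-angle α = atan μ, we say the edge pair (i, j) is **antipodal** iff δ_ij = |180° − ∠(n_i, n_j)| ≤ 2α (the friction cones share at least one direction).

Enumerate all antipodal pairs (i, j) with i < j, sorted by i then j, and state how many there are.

count = 3; pairs: (0,2), (1,3), (2,4)

α = atan 0.45 = 24.23°;  2α = 48.46°
n_0 = (+0.9887, +0.1502)
n_1 = (+0.3206, +0.9472)
n_2 = (-0.9885, +0.1513)
n_3 = (+0.0129, -0.9999)
n_4 = (+0.7940, -0.6080)
  (0,1): δ = 117.33°  ·
  (0,2): δ = 17.34°  ✓
  (0,3): δ = 82.10°  ·
  (0,4): δ = 133.92°  ·
  (1,2): δ = 80.00°  ·
  (1,3): δ = 19.43°  ✓
  (1,4): δ = 71.25°  ·
  (2,3): δ = 80.56°  ·
  (2,4): δ = 28.74°  ✓
  (3,4): δ = 128.18°  ·
antipodal pairs: 3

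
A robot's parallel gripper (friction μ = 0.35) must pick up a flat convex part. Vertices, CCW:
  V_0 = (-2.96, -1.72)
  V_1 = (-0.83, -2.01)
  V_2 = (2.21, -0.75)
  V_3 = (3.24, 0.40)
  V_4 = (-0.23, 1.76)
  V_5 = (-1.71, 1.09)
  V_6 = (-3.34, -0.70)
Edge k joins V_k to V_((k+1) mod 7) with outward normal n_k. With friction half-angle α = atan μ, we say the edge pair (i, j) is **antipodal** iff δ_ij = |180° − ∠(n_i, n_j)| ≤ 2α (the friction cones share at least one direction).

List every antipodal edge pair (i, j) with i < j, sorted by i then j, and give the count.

count = 6; pairs: (0,3), (0,4), (1,4), (1,5), (2,4), (2,5)

α = atan 0.35 = 19.29°;  2α = 38.58°
n_0 = (-0.1349, -0.9909)
n_1 = (+0.3829, -0.9238)
n_2 = (+0.7449, -0.6672)
n_3 = (+0.3649, +0.9310)
n_4 = (-0.4124, +0.9110)
n_5 = (-0.7394, +0.6733)
n_6 = (-0.9371, -0.3491)
  (0,1): δ = 149.73°  ·
  (0,2): δ = 124.10°  ·
  (0,3): δ = 13.65°  ✓
  (0,4): δ = 32.11°  ✓
  (0,5): δ = 55.43°  ·
  (0,6): δ = 118.19°  ·
  (1,2): δ = 154.36°  ·
  (1,3): δ = 43.91°  ·
  (1,4): δ = 1.84°  ✓
  (1,5): δ = 25.17°  ✓
  (1,6): δ = 87.92°  ·
  (2,3): δ = 69.55°  ·
  (2,4): δ = 23.79°  ✓
  (2,5): δ = 0.47°  ✓
  (2,6): δ = 62.28°  ·
  (3,4): δ = 134.24°  ·
  (3,5): δ = 110.92°  ·
  (3,6): δ = 48.17°  ·
  (4,5): δ = 156.68°  ·
  (4,6): δ = 93.92°  ·
  (5,6): δ = 117.25°  ·
antipodal pairs: 6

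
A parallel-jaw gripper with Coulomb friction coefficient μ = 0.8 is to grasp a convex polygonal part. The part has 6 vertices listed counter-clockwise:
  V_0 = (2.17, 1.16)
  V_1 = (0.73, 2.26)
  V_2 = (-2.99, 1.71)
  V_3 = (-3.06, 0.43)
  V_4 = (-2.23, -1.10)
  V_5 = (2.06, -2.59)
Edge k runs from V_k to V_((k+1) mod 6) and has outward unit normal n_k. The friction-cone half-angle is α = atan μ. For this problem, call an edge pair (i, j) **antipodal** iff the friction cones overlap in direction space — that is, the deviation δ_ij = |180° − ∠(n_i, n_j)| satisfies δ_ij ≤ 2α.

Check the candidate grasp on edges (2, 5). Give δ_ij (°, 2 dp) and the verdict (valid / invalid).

α = atan 0.8 = 38.66°;  2α = 77.32°
edge 2: e_2 = (-0.07, -1.28);  n_2 = (-0.9985, +0.0546)
edge 5: e_5 = (+0.11, +3.75);  n_5 = (+0.9996, -0.0293)
∠(n_2, n_5) = 178.55°
δ = |180° − 178.55°| = 1.45°
1.45° ≤ 2α = 77.32°  →  valid

δ = 1.45°, valid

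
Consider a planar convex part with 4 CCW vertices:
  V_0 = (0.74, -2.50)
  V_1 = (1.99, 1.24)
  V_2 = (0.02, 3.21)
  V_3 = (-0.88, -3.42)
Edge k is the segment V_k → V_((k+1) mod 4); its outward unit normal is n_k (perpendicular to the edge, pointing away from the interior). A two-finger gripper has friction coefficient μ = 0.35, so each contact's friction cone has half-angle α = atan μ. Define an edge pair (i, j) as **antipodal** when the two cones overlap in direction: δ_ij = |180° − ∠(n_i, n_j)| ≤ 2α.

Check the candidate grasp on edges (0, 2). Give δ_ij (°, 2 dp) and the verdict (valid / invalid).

δ = 10.75°, valid

α = atan 0.35 = 19.29°;  2α = 38.58°
edge 0: e_0 = (+1.25, +3.74);  n_0 = (+0.9484, -0.3170)
edge 2: e_2 = (-0.90, -6.63);  n_2 = (-0.9909, +0.1345)
∠(n_0, n_2) = 169.25°
δ = |180° − 169.25°| = 10.75°
10.75° ≤ 2α = 38.58°  →  valid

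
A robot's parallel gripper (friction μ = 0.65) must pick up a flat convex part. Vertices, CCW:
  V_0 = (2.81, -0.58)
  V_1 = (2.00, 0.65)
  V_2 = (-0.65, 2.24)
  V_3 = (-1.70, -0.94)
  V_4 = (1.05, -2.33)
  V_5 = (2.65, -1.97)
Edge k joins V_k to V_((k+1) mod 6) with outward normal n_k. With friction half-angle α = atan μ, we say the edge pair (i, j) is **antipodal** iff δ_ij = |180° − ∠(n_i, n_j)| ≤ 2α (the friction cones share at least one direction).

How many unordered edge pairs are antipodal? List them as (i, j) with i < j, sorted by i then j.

α = atan 0.65 = 33.02°;  2α = 66.05°
n_0 = (+0.8352, +0.5500)
n_1 = (+0.5145, +0.8575)
n_2 = (-0.9496, +0.3135)
n_3 = (-0.4511, -0.8925)
n_4 = (+0.2195, -0.9756)
n_5 = (+0.9934, -0.1144)
  (0,1): δ = 154.33°  ·
  (0,2): δ = 51.64°  ✓
  (0,3): δ = 29.82°  ✓
  (0,4): δ = 69.31°  ·
  (0,5): δ = 140.07°  ·
  (1,2): δ = 77.31°  ·
  (1,3): δ = 4.15°  ✓
  (1,4): δ = 43.64°  ✓
  (1,5): δ = 114.40°  ·
  (2,3): δ = 98.54°  ·
  (2,4): δ = 59.05°  ✓
  (2,5): δ = 11.71°  ✓
  (3,4): δ = 140.51°  ·
  (3,5): δ = 69.75°  ·
  (4,5): δ = 109.25°  ·
antipodal pairs: 6

count = 6; pairs: (0,2), (0,3), (1,3), (1,4), (2,4), (2,5)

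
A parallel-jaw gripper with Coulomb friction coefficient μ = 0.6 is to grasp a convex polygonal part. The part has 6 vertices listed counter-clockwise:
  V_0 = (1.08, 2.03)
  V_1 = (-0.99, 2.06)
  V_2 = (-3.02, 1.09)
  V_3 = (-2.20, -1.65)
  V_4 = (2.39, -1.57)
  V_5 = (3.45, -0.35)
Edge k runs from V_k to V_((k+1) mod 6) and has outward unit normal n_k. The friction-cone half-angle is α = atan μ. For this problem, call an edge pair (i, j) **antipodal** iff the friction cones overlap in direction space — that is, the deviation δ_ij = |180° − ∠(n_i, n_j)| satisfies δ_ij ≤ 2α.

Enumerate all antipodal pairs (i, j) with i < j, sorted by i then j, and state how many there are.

α = atan 0.6 = 30.96°;  2α = 61.93°
n_0 = (+0.0145, +0.9999)
n_1 = (-0.4311, +0.9023)
n_2 = (-0.9580, -0.2867)
n_3 = (+0.0174, -0.9998)
n_4 = (+0.7549, -0.6559)
n_5 = (+0.7086, +0.7056)
  (0,1): δ = 153.63°  ·
  (0,2): δ = 72.51°  ·
  (0,3): δ = 1.83°  ✓
  (0,4): δ = 49.84°  ✓
  (0,5): δ = 135.71°  ·
  (1,2): δ = 98.88°  ·
  (1,3): δ = 24.54°  ✓
  (1,4): δ = 23.47°  ✓
  (1,5): δ = 109.34°  ·
  (2,3): δ = 105.66°  ·
  (2,4): δ = 57.65°  ✓
  (2,5): δ = 28.22°  ✓
  (3,4): δ = 131.98°  ·
  (3,5): δ = 46.12°  ✓
  (4,5): δ = 94.13°  ·
antipodal pairs: 7

count = 7; pairs: (0,3), (0,4), (1,3), (1,4), (2,4), (2,5), (3,5)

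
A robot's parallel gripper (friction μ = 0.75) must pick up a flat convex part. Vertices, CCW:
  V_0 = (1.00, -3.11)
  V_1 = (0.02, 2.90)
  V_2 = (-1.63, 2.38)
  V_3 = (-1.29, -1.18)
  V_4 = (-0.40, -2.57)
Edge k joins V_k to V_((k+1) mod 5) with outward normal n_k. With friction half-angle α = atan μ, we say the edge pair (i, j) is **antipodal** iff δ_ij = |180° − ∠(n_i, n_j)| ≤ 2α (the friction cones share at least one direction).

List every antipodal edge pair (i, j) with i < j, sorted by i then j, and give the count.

α = atan 0.75 = 36.87°;  2α = 73.74°
n_0 = (+0.9870, +0.1609)
n_1 = (-0.3006, +0.9538)
n_2 = (-0.9955, -0.0951)
n_3 = (-0.8422, -0.5392)
n_4 = (-0.3599, -0.9330)
  (0,1): δ = 81.77°  ·
  (0,2): δ = 3.81°  ✓
  (0,3): δ = 23.37°  ✓
  (0,4): δ = 59.65°  ✓
  (1,2): δ = 102.04°  ·
  (1,3): δ = 74.86°  ·
  (1,4): δ = 38.58°  ✓
  (2,3): δ = 152.82°  ·
  (2,4): δ = 116.55°  ·
  (3,4): δ = 143.72°  ·
antipodal pairs: 4

count = 4; pairs: (0,2), (0,3), (0,4), (1,4)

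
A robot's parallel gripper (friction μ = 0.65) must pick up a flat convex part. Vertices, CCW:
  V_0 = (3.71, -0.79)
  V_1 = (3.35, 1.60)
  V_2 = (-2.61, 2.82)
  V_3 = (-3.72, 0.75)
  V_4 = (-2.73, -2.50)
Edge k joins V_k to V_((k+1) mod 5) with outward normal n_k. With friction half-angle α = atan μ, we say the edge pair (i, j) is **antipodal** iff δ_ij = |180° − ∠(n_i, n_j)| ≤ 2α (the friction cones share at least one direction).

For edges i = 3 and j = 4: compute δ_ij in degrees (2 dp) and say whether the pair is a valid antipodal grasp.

δ = 92.07°, invalid

α = atan 0.65 = 33.02°;  2α = 66.05°
edge 3: e_3 = (+0.99, -3.25);  n_3 = (-0.9566, -0.2914)
edge 4: e_4 = (+6.44, +1.71);  n_4 = (+0.2566, -0.9665)
∠(n_3, n_4) = 87.93°
δ = |180° − 87.93°| = 92.07°
92.07° > 2α = 66.05°  →  invalid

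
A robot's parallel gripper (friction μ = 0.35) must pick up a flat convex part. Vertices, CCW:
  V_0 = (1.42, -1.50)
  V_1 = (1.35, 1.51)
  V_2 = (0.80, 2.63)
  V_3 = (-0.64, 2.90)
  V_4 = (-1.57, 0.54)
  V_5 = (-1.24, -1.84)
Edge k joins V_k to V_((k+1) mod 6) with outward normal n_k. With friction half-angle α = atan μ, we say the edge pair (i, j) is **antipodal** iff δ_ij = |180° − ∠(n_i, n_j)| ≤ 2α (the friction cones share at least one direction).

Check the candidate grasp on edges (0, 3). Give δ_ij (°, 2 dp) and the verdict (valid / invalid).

δ = 22.84°, valid

α = atan 0.35 = 19.29°;  2α = 38.58°
edge 0: e_0 = (-0.07, +3.01);  n_0 = (+0.9997, +0.0232)
edge 3: e_3 = (-0.93, -2.36);  n_3 = (-0.9304, +0.3666)
∠(n_0, n_3) = 157.16°
δ = |180° − 157.16°| = 22.84°
22.84° ≤ 2α = 38.58°  →  valid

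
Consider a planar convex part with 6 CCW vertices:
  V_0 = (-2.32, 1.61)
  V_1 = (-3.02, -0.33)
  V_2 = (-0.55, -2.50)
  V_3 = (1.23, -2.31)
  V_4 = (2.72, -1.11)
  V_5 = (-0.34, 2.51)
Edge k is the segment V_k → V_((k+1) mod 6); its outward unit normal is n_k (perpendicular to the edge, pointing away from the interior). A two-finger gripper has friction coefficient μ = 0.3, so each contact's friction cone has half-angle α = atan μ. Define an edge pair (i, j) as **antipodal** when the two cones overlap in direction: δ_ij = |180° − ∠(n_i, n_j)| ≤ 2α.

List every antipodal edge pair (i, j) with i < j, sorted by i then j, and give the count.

α = atan 0.3 = 16.70°;  2α = 33.40°
n_0 = (-0.9406, +0.3394)
n_1 = (-0.6600, -0.7513)
n_2 = (+0.1061, -0.9944)
n_3 = (+0.6272, -0.7788)
n_4 = (+0.7637, +0.6456)
n_5 = (-0.4138, +0.9104)
  (0,1): δ = 111.46°  ·
  (0,2): δ = 64.07°  ·
  (0,3): δ = 31.31°  ✓
  (0,4): δ = 60.05°  ·
  (0,5): δ = 134.28°  ·
  (1,2): δ = 132.61°  ·
  (1,3): δ = 99.85°  ·
  (1,4): δ = 8.49°  ✓
  (1,5): δ = 65.74°  ·
  (2,3): δ = 147.25°  ·
  (2,4): δ = 55.88°  ·
  (2,5): δ = 18.35°  ✓
  (3,4): δ = 88.64°  ·
  (3,5): δ = 14.40°  ✓
  (4,5): δ = 105.76°  ·
antipodal pairs: 4

count = 4; pairs: (0,3), (1,4), (2,5), (3,5)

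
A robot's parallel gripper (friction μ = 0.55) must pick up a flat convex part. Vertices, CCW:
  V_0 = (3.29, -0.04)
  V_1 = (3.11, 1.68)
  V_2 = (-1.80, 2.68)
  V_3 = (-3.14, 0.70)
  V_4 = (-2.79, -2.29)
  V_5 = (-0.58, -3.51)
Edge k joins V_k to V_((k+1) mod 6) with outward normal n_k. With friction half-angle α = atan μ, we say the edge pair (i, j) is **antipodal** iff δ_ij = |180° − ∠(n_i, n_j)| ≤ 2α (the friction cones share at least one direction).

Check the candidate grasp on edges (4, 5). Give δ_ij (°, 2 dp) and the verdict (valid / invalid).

α = atan 0.55 = 28.81°;  2α = 57.62°
edge 4: e_4 = (+2.21, -1.22);  n_4 = (-0.4833, -0.8755)
edge 5: e_5 = (+3.87, +3.47);  n_5 = (+0.6676, -0.7445)
∠(n_4, n_5) = 70.78°
δ = |180° − 70.78°| = 109.22°
109.22° > 2α = 57.62°  →  invalid

δ = 109.22°, invalid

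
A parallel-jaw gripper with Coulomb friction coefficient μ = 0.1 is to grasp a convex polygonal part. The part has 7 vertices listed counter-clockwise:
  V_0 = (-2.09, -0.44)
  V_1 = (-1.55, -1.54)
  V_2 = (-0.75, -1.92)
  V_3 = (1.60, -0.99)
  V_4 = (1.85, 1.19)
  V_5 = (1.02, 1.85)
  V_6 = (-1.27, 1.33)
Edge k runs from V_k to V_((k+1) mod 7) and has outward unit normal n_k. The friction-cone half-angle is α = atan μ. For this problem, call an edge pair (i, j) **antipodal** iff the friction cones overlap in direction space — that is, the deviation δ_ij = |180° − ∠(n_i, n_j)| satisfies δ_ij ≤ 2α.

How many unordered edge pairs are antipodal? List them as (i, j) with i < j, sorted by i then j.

α = atan 0.1 = 5.71°;  2α = 11.42°
n_0 = (-0.8977, -0.4407)
n_1 = (-0.4291, -0.9033)
n_2 = (+0.3680, -0.9298)
n_3 = (+0.9935, -0.1139)
n_4 = (+0.6224, +0.7827)
n_5 = (-0.2214, +0.9752)
n_6 = (-0.9074, +0.4204)
  (0,1): δ = 141.55°  ·
  (0,2): δ = 94.56°  ·
  (0,3): δ = 32.69°  ·
  (0,4): δ = 25.36°  ·
  (0,5): δ = 76.65°  ·
  (0,6): δ = 129.00°  ·
  (1,2): δ = 133.00°  ·
  (1,3): δ = 71.13°  ·
  (1,4): δ = 13.08°  ·
  (1,5): δ = 38.20°  ·
  (1,6): δ = 90.55°  ·
  (2,3): δ = 118.13°  ·
  (2,4): δ = 60.08°  ·
  (2,5): δ = 8.80°  ✓
  (2,6): δ = 43.55°  ·
  (3,4): δ = 121.95°  ·
  (3,5): δ = 70.66°  ·
  (3,6): δ = 18.32°  ·
  (4,5): δ = 128.72°  ·
  (4,6): δ = 76.37°  ·
  (5,6): δ = 127.65°  ·
antipodal pairs: 1

count = 1; pairs: (2,5)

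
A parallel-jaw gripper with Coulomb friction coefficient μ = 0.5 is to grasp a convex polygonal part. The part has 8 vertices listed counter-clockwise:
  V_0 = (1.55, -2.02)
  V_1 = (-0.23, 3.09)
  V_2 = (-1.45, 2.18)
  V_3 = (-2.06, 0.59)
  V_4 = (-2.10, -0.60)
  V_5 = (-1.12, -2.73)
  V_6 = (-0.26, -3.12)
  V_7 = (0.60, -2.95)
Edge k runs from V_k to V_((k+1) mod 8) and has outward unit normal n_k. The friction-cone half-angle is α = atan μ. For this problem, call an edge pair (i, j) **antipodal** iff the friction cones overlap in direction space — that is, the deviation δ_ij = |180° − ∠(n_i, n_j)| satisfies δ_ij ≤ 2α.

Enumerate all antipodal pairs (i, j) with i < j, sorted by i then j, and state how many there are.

count = 8; pairs: (0,2), (0,3), (0,4), (0,5), (1,6), (1,7), (2,7), (3,7)

α = atan 0.5 = 26.57°;  2α = 53.13°
n_0 = (+0.9443, +0.3290)
n_1 = (-0.5979, +0.8016)
n_2 = (-0.9336, +0.3582)
n_3 = (-0.9994, +0.0336)
n_4 = (-0.9085, -0.4180)
n_5 = (-0.4130, -0.9107)
n_6 = (+0.1939, -0.9810)
n_7 = (+0.6995, -0.7146)
  (0,1): δ = 72.49°  ·
  (0,2): δ = 40.19°  ✓
  (0,3): δ = 21.13°  ✓
  (0,4): δ = 5.50°  ✓
  (0,5): δ = 46.40°  ✓
  (0,6): δ = 81.98°  ·
  (0,7): δ = 115.19°  ·
  (1,2): δ = 147.71°  ·
  (1,3): δ = 128.64°  ·
  (1,4): δ = 102.01°  ·
  (1,5): δ = 61.11°  ·
  (1,6): δ = 25.54°  ✓
  (1,7): δ = 7.67°  ✓
  (2,3): δ = 160.94°  ·
  (2,4): δ = 134.30°  ·
  (2,5): δ = 93.40°  ·
  (2,6): δ = 57.83°  ·
  (2,7): δ = 24.62°  ✓
  (3,4): δ = 153.37°  ·
  (3,5): δ = 112.47°  ·
  (3,6): δ = 76.89°  ·
  (3,7): δ = 43.68°  ✓
  (4,5): δ = 139.10°  ·
  (4,6): δ = 103.53°  ·
  (4,7): δ = 70.32°  ·
  (5,6): δ = 144.42°  ·
  (5,7): δ = 111.22°  ·
  (6,7): δ = 146.79°  ·
antipodal pairs: 8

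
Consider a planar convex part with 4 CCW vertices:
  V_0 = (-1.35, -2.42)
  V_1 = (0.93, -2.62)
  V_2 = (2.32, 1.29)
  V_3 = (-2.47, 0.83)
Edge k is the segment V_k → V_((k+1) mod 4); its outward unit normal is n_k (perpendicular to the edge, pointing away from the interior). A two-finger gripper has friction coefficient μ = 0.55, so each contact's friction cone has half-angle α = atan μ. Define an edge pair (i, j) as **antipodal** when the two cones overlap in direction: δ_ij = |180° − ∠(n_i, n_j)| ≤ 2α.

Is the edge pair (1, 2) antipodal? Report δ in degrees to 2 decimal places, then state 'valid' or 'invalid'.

α = atan 0.55 = 28.81°;  2α = 57.62°
edge 1: e_1 = (+1.39, +3.91);  n_1 = (+0.9422, -0.3350)
edge 2: e_2 = (-4.79, -0.46);  n_2 = (-0.0956, +0.9954)
∠(n_1, n_2) = 115.06°
δ = |180° − 115.06°| = 64.94°
64.94° > 2α = 57.62°  →  invalid

δ = 64.94°, invalid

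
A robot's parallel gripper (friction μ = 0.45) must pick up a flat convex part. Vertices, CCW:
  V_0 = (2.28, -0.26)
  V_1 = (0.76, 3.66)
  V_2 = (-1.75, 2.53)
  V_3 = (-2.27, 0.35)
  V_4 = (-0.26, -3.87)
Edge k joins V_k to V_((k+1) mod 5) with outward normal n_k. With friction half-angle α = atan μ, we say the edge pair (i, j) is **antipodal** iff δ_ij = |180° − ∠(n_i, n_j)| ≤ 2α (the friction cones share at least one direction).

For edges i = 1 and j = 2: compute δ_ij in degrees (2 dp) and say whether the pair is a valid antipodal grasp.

α = atan 0.45 = 24.23°;  2α = 48.46°
edge 1: e_1 = (-2.51, -1.13);  n_1 = (-0.4105, +0.9119)
edge 2: e_2 = (-0.52, -2.18);  n_2 = (-0.9727, +0.2320)
∠(n_1, n_2) = 52.35°
δ = |180° − 52.35°| = 127.65°
127.65° > 2α = 48.46°  →  invalid

δ = 127.65°, invalid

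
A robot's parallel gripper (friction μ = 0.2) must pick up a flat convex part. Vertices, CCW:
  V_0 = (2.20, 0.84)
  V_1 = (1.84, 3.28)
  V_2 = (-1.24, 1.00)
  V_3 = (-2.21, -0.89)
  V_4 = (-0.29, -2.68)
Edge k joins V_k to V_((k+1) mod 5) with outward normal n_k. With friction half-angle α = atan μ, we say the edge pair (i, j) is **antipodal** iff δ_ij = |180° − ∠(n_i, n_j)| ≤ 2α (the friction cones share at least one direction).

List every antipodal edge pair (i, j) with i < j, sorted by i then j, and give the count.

count = 2; pairs: (1,4), (2,4)

α = atan 0.2 = 11.31°;  2α = 22.62°
n_0 = (+0.9893, +0.1460)
n_1 = (-0.5950, +0.8037)
n_2 = (-0.8897, +0.4566)
n_3 = (-0.6819, -0.7314)
n_4 = (+0.8164, -0.5775)
  (0,1): δ = 61.88°  ·
  (0,2): δ = 35.56°  ·
  (0,3): δ = 38.61°  ·
  (0,4): δ = 136.33°  ·
  (1,2): δ = 153.68°  ·
  (1,3): δ = 79.50°  ·
  (1,4): δ = 18.21°  ✓
  (2,3): δ = 105.83°  ·
  (2,4): δ = 8.11°  ✓
  (3,4): δ = 82.28°  ·
antipodal pairs: 2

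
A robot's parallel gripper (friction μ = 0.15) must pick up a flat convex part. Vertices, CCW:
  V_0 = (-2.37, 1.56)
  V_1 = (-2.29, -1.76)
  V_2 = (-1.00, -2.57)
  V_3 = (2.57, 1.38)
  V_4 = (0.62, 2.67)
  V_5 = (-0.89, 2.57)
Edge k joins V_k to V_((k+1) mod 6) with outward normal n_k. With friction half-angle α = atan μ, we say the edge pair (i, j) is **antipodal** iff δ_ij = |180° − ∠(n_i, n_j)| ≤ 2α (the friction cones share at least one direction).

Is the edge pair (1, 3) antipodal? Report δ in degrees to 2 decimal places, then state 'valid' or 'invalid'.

α = atan 0.15 = 8.53°;  2α = 17.06°
edge 1: e_1 = (+1.29, -0.81);  n_1 = (-0.5318, -0.8469)
edge 3: e_3 = (-1.95, +1.29);  n_3 = (+0.5517, +0.8340)
∠(n_1, n_3) = 178.64°
δ = |180° − 178.64°| = 1.36°
1.36° ≤ 2α = 17.06°  →  valid

δ = 1.36°, valid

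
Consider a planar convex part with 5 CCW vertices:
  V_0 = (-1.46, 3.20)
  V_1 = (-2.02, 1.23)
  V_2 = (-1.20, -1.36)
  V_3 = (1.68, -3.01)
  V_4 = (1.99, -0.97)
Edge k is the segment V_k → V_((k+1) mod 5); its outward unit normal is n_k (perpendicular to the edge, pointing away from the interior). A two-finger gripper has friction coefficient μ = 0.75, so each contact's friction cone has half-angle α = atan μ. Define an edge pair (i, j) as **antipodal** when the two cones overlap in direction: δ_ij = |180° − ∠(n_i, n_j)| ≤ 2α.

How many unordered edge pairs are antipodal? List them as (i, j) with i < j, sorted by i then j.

α = atan 0.75 = 36.87°;  2α = 73.74°
n_0 = (-0.9619, +0.2734)
n_1 = (-0.9534, -0.3018)
n_2 = (-0.4971, -0.8677)
n_3 = (+0.9887, -0.1502)
n_4 = (+0.7705, +0.6375)
  (0,1): δ = 146.56°  ·
  (0,2): δ = 103.94°  ·
  (0,3): δ = 7.23°  ✓
  (0,4): δ = 55.47°  ✓
  (1,2): δ = 137.38°  ·
  (1,3): δ = 26.21°  ✓
  (1,4): δ = 22.03°  ✓
  (2,3): δ = 68.83°  ✓
  (2,4): δ = 20.59°  ✓
  (3,4): δ = 131.76°  ·
antipodal pairs: 6

count = 6; pairs: (0,3), (0,4), (1,3), (1,4), (2,3), (2,4)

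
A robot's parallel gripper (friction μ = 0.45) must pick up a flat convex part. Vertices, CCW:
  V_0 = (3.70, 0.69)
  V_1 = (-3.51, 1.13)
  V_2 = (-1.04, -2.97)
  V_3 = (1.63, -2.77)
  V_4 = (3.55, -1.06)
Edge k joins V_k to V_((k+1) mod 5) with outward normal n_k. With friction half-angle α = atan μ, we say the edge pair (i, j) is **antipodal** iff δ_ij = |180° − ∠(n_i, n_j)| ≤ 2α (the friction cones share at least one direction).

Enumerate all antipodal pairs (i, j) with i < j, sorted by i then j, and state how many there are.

count = 3; pairs: (0,2), (0,3), (1,4)

α = atan 0.45 = 24.23°;  2α = 48.46°
n_0 = (+0.0609, +0.9981)
n_1 = (-0.8566, -0.5160)
n_2 = (+0.0747, -0.9972)
n_3 = (+0.6651, -0.7468)
n_4 = (+0.9963, -0.0854)
  (0,1): δ = 55.44°  ·
  (0,2): δ = 7.78°  ✓
  (0,3): δ = 45.18°  ✓
  (0,4): δ = 88.59°  ·
  (1,2): δ = 116.78°  ·
  (1,3): δ = 79.38°  ·
  (1,4): δ = 35.97°  ✓
  (2,3): δ = 142.59°  ·
  (2,4): δ = 99.18°  ·
  (3,4): δ = 136.59°  ·
antipodal pairs: 3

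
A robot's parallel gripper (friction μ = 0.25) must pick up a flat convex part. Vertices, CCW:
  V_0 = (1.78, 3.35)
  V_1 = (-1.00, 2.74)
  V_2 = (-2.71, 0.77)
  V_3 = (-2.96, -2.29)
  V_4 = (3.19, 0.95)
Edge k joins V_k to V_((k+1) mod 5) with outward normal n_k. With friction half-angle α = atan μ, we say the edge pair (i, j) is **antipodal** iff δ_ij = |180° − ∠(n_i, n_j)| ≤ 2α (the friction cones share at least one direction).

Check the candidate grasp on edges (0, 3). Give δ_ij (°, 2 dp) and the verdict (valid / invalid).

α = atan 0.25 = 14.04°;  2α = 28.07°
edge 0: e_0 = (-2.78, -0.61);  n_0 = (-0.2143, +0.9768)
edge 3: e_3 = (+6.15, +3.24);  n_3 = (+0.4661, -0.8847)
∠(n_0, n_3) = 164.59°
δ = |180° − 164.59°| = 15.41°
15.41° ≤ 2α = 28.07°  →  valid

δ = 15.41°, valid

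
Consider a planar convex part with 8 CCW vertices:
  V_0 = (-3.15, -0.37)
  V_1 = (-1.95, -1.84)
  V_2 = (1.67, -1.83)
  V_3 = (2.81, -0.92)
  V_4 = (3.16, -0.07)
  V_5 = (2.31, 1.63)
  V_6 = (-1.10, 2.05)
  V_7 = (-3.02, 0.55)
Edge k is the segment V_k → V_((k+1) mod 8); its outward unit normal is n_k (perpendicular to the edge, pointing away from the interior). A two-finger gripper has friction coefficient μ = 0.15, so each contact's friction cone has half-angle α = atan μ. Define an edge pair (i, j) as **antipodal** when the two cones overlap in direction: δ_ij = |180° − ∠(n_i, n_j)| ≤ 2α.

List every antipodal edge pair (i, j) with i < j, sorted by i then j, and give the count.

α = atan 0.15 = 8.53°;  2α = 17.06°
n_0 = (-0.7747, -0.6324)
n_1 = (+0.0028, -1.0000)
n_2 = (+0.6239, -0.7815)
n_3 = (+0.9247, -0.3807)
n_4 = (+0.8944, +0.4472)
n_5 = (+0.1222, +0.9925)
n_6 = (-0.6156, +0.7880)
n_7 = (-0.9902, +0.1399)
  (0,1): δ = 129.07°  ·
  (0,2): δ = 90.63°  ·
  (0,3): δ = 61.61°  ·
  (0,4): δ = 12.66°  ✓
  (0,5): δ = 43.75°  ·
  (0,6): δ = 88.77°  ·
  (0,7): δ = 132.73°  ·
  (1,2): δ = 141.56°  ·
  (1,3): δ = 112.54°  ·
  (1,4): δ = 63.59°  ·
  (1,5): δ = 7.18°  ✓
  (1,6): δ = 37.84°  ·
  (1,7): δ = 81.80°  ·
  (2,3): δ = 150.98°  ·
  (2,4): δ = 102.03°  ·
  (2,5): δ = 45.62°  ·
  (2,6): δ = 0.60°  ✓
  (2,7): δ = 43.36°  ·
  (3,4): δ = 131.05°  ·
  (3,5): δ = 74.64°  ·
  (3,6): δ = 29.62°  ·
  (3,7): δ = 14.34°  ✓
  (4,5): δ = 123.59°  ·
  (4,6): δ = 78.57°  ·
  (4,7): δ = 34.61°  ·
  (5,6): δ = 134.98°  ·
  (5,7): δ = 91.02°  ·
  (6,7): δ = 136.04°  ·
antipodal pairs: 4

count = 4; pairs: (0,4), (1,5), (2,6), (3,7)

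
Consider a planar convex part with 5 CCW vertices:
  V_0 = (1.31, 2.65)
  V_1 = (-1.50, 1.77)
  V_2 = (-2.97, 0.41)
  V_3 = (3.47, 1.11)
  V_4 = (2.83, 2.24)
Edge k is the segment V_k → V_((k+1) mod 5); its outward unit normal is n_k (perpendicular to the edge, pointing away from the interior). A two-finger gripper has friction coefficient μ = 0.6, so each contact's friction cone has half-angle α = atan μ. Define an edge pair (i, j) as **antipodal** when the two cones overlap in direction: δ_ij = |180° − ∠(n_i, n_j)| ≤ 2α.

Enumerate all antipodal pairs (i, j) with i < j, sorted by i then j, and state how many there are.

count = 3; pairs: (0,2), (1,2), (2,4)

α = atan 0.6 = 30.96°;  2α = 61.93°
n_0 = (-0.2989, +0.9543)
n_1 = (-0.6791, +0.7340)
n_2 = (+0.1081, -0.9941)
n_3 = (+0.8701, +0.4928)
n_4 = (+0.2604, +0.9655)
  (0,1): δ = 154.61°  ·
  (0,2): δ = 11.19°  ✓
  (0,3): δ = 102.14°  ·
  (0,4): δ = 147.52°  ·
  (1,2): δ = 36.57°  ✓
  (1,3): δ = 76.75°  ·
  (1,4): δ = 122.13°  ·
  (2,3): δ = 66.68°  ·
  (2,4): δ = 21.30°  ✓
  (3,4): δ = 134.62°  ·
antipodal pairs: 3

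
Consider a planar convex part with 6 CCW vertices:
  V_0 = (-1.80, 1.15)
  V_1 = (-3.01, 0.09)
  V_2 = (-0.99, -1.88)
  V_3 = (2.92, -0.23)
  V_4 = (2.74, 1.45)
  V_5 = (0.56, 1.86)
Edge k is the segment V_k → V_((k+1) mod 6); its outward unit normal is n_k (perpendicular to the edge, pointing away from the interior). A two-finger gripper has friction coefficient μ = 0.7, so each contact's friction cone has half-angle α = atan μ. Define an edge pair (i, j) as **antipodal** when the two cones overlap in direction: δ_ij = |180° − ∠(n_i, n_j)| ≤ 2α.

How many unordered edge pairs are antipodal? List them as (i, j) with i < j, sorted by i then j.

count = 7; pairs: (0,2), (0,3), (1,3), (1,4), (1,5), (2,4), (2,5)

α = atan 0.7 = 34.99°;  2α = 69.98°
n_0 = (-0.6589, +0.7522)
n_1 = (-0.6982, -0.7159)
n_2 = (+0.3888, -0.9213)
n_3 = (+0.9943, +0.1065)
n_4 = (+0.1848, +0.9828)
n_5 = (-0.2881, +0.9576)
  (0,1): δ = 85.50°  ·
  (0,2): δ = 18.34°  ✓
  (0,3): δ = 54.90°  ✓
  (0,4): δ = 128.13°  ·
  (0,5): δ = 155.52°  ·
  (1,2): δ = 112.84°  ·
  (1,3): δ = 39.60°  ✓
  (1,4): δ = 33.63°  ✓
  (1,5): δ = 61.03°  ✓
  (2,3): δ = 106.76°  ·
  (2,4): δ = 33.53°  ✓
  (2,5): δ = 6.14°  ✓
  (3,4): δ = 106.77°  ·
  (3,5): δ = 79.37°  ·
  (4,5): δ = 152.60°  ·
antipodal pairs: 7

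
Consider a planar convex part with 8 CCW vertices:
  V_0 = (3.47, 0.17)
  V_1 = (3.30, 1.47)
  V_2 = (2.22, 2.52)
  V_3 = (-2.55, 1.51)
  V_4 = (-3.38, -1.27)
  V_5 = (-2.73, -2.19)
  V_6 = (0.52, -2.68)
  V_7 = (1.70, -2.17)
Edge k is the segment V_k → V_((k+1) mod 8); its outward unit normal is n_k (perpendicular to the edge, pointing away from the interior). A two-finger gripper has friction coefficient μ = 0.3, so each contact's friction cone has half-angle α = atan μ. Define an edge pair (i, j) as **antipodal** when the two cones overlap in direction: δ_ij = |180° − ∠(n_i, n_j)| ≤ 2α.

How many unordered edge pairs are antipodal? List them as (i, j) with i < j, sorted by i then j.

α = atan 0.3 = 16.70°;  2α = 33.40°
n_0 = (+0.9916, +0.1297)
n_1 = (+0.6971, +0.7170)
n_2 = (-0.2071, +0.9783)
n_3 = (-0.9582, +0.2861)
n_4 = (-0.8167, -0.5770)
n_5 = (-0.1491, -0.9888)
n_6 = (+0.3967, -0.9179)
n_7 = (+0.7975, -0.6033)
  (0,1): δ = 141.64°  ·
  (0,2): δ = 85.50°  ·
  (0,3): δ = 24.07°  ✓
  (0,4): δ = 27.79°  ✓
  (0,5): δ = 73.98°  ·
  (0,6): δ = 105.92°  ·
  (0,7): δ = 135.45°  ·
  (1,2): δ = 123.85°  ·
  (1,3): δ = 62.43°  ·
  (1,4): δ = 10.56°  ✓
  (1,5): δ = 35.62°  ·
  (1,6): δ = 67.57°  ·
  (1,7): δ = 97.09°  ·
  (2,3): δ = 118.58°  ·
  (2,4): δ = 66.71°  ·
  (2,5): δ = 20.53°  ✓
  (2,6): δ = 11.42°  ✓
  (2,7): δ = 40.94°  ·
  (3,4): δ = 128.13°  ·
  (3,5): δ = 81.95°  ·
  (3,6): δ = 50.00°  ·
  (3,7): δ = 20.48°  ✓
  (4,5): δ = 133.82°  ·
  (4,6): δ = 101.87°  ·
  (4,7): δ = 72.35°  ·
  (5,6): δ = 148.05°  ·
  (5,7): δ = 118.53°  ·
  (6,7): δ = 150.48°  ·
antipodal pairs: 6

count = 6; pairs: (0,3), (0,4), (1,4), (2,5), (2,6), (3,7)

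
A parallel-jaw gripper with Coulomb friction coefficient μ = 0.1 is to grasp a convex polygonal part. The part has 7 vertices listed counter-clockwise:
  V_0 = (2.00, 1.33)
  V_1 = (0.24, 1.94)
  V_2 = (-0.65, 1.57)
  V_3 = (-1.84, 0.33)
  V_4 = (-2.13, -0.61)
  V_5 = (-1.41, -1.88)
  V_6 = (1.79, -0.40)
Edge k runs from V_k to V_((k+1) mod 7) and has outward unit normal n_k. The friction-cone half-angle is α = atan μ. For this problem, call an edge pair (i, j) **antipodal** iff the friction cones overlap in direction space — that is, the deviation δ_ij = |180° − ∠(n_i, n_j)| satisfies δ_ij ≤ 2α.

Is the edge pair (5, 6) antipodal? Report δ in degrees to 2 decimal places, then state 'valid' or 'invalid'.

δ = 121.74°, invalid

α = atan 0.1 = 5.71°;  2α = 11.42°
edge 5: e_5 = (+3.20, +1.48);  n_5 = (+0.4198, -0.9076)
edge 6: e_6 = (+0.21, +1.73);  n_6 = (+0.9927, -0.1205)
∠(n_5, n_6) = 58.26°
δ = |180° − 58.26°| = 121.74°
121.74° > 2α = 11.42°  →  invalid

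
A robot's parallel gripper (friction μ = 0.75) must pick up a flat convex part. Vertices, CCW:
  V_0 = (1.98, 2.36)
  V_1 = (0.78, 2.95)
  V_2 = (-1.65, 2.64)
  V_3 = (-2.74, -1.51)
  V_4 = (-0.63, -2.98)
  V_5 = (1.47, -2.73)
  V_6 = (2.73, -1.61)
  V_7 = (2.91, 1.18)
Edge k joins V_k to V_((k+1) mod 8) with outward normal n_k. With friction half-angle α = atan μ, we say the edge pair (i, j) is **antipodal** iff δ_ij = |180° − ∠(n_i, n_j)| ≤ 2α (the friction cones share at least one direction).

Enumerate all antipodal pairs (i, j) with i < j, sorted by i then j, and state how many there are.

count = 13; pairs: (0,3), (0,4), (0,5), (1,3), (1,4), (1,5), (2,4), (2,5), (2,6), (2,7), (3,6), (3,7), (4,7)

α = atan 0.75 = 36.87°;  2α = 73.74°
n_0 = (+0.4412, +0.8974)
n_1 = (-0.1265, +0.9920)
n_2 = (-0.9672, +0.2540)
n_3 = (-0.5716, -0.8205)
n_4 = (+0.1182, -0.9930)
n_5 = (+0.6644, -0.7474)
n_6 = (+0.9979, -0.0644)
n_7 = (+0.7854, +0.6190)
  (0,1): δ = 146.55°  ·
  (0,2): δ = 78.53°  ·
  (0,3): δ = 8.68°  ✓
  (0,4): δ = 32.97°  ✓
  (0,5): δ = 67.82°  ✓
  (0,6): δ = 112.49°  ·
  (0,7): δ = 154.42°  ·
  (1,2): δ = 111.99°  ·
  (1,3): δ = 42.13°  ✓
  (1,4): δ = 0.48°  ✓
  (1,5): δ = 34.36°  ✓
  (1,6): δ = 79.04°  ·
  (1,7): δ = 120.97°  ·
  (2,3): δ = 110.15°  ·
  (2,4): δ = 68.49°  ✓
  (2,5): δ = 33.65°  ✓
  (2,6): δ = 11.02°  ✓
  (2,7): δ = 52.96°  ✓
  (3,4): δ = 138.35°  ·
  (3,5): δ = 103.50°  ·
  (3,6): δ = 58.83°  ✓
  (3,7): δ = 16.89°  ✓
  (4,5): δ = 145.16°  ·
  (4,6): δ = 100.48°  ·
  (4,7): δ = 58.55°  ✓
  (5,6): δ = 135.32°  ·
  (5,7): δ = 93.39°  ·
  (6,7): δ = 138.07°  ·
antipodal pairs: 13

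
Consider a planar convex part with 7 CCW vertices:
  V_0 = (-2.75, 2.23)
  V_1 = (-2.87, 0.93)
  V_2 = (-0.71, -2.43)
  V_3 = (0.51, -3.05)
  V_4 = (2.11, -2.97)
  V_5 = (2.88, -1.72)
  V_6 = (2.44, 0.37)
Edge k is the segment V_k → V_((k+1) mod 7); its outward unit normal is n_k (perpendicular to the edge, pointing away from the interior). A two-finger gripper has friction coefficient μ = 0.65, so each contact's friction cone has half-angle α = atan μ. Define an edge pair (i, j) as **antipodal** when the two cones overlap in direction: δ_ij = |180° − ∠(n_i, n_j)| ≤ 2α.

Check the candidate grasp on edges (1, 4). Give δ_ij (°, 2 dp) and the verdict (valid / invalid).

α = atan 0.65 = 33.02°;  2α = 66.05°
edge 1: e_1 = (+2.16, -3.36);  n_1 = (-0.8412, -0.5408)
edge 4: e_4 = (+0.77, +1.25);  n_4 = (+0.8514, -0.5245)
∠(n_1, n_4) = 115.63°
δ = |180° − 115.63°| = 64.37°
64.37° ≤ 2α = 66.05°  →  valid

δ = 64.37°, valid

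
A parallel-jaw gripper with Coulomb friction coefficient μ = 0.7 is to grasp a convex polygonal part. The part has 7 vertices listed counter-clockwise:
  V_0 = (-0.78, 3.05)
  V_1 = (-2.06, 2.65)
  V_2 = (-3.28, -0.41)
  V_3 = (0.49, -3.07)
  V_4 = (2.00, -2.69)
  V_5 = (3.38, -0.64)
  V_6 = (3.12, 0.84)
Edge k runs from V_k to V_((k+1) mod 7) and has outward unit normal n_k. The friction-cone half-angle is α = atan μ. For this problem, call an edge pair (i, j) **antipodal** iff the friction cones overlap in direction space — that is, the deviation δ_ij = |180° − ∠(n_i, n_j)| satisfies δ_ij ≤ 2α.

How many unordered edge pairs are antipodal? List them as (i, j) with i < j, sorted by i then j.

count = 9; pairs: (0,2), (0,3), (0,4), (1,3), (1,4), (1,5), (2,5), (2,6), (3,6)

α = atan 0.7 = 34.99°;  2α = 69.98°
n_0 = (-0.2983, +0.9545)
n_1 = (-0.9289, +0.3703)
n_2 = (-0.5765, -0.8171)
n_3 = (+0.2440, -0.9698)
n_4 = (+0.8296, -0.5584)
n_5 = (+0.9849, +0.1730)
n_6 = (+0.4930, +0.8700)
  (0,1): δ = 129.09°  ·
  (0,2): δ = 52.56°  ✓
  (0,3): δ = 3.23°  ✓
  (0,4): δ = 38.70°  ✓
  (0,5): δ = 82.61°  ·
  (0,6): δ = 133.11°  ·
  (1,2): δ = 103.47°  ·
  (1,3): δ = 54.14°  ✓
  (1,4): δ = 12.21°  ✓
  (1,5): δ = 31.70°  ✓
  (1,6): δ = 82.20°  ·
  (2,3): δ = 130.67°  ·
  (2,4): δ = 88.74°  ·
  (2,5): δ = 44.83°  ✓
  (2,6): δ = 5.67°  ✓
  (3,4): δ = 138.07°  ·
  (3,5): δ = 94.16°  ·
  (3,6): δ = 43.66°  ✓
  (4,5): δ = 136.09°  ·
  (4,6): δ = 85.59°  ·
  (5,6): δ = 129.50°  ·
antipodal pairs: 9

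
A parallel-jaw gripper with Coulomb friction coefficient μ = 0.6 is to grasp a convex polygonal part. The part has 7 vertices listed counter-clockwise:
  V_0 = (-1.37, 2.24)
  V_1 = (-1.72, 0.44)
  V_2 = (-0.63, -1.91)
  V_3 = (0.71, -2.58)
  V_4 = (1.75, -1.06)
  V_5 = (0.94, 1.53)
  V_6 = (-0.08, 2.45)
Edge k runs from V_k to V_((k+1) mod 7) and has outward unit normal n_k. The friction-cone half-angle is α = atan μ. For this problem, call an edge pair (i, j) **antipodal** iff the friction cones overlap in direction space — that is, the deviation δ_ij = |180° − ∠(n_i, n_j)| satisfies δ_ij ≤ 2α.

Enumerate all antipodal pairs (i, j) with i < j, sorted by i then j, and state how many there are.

count = 10; pairs: (0,3), (0,4), (0,5), (1,3), (1,4), (1,5), (2,4), (2,5), (2,6), (3,6)

α = atan 0.6 = 30.96°;  2α = 61.93°
n_0 = (-0.9816, +0.1909)
n_1 = (-0.9072, -0.4208)
n_2 = (-0.4472, -0.8944)
n_3 = (+0.8253, -0.5647)
n_4 = (+0.9544, +0.2985)
n_5 = (+0.6698, +0.7426)
n_6 = (-0.1607, +0.9870)
  (0,1): δ = 144.11°  ·
  (0,2): δ = 105.56°  ·
  (0,3): δ = 23.38°  ✓
  (0,4): δ = 28.37°  ✓
  (0,5): δ = 58.95°  ✓
  (0,6): δ = 110.25°  ·
  (1,2): δ = 141.45°  ·
  (1,3): δ = 59.26°  ✓
  (1,4): δ = 7.52°  ✓
  (1,5): δ = 23.07°  ✓
  (1,6): δ = 74.36°  ·
  (2,3): δ = 97.82°  ·
  (2,4): δ = 46.07°  ✓
  (2,5): δ = 15.48°  ✓
  (2,6): δ = 35.81°  ✓
  (3,4): δ = 128.25°  ·
  (3,5): δ = 97.67°  ·
  (3,6): δ = 46.37°  ✓
  (4,5): δ = 149.42°  ·
  (4,6): δ = 98.12°  ·
  (5,6): δ = 128.70°  ·
antipodal pairs: 10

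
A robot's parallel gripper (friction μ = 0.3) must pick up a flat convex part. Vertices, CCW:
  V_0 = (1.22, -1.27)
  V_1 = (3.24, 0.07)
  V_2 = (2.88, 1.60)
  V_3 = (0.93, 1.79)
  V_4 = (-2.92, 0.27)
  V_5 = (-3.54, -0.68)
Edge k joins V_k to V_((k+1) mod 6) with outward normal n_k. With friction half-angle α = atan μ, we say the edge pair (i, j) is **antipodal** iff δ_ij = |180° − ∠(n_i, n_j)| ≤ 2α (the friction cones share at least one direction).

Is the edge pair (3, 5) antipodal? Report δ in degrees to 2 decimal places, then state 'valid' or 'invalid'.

α = atan 0.3 = 16.70°;  2α = 33.40°
edge 3: e_3 = (-3.85, -1.52);  n_3 = (-0.3672, +0.9301)
edge 5: e_5 = (+4.76, -0.59);  n_5 = (-0.1230, -0.9924)
∠(n_3, n_5) = 151.39°
δ = |180° − 151.39°| = 28.61°
28.61° ≤ 2α = 33.40°  →  valid

δ = 28.61°, valid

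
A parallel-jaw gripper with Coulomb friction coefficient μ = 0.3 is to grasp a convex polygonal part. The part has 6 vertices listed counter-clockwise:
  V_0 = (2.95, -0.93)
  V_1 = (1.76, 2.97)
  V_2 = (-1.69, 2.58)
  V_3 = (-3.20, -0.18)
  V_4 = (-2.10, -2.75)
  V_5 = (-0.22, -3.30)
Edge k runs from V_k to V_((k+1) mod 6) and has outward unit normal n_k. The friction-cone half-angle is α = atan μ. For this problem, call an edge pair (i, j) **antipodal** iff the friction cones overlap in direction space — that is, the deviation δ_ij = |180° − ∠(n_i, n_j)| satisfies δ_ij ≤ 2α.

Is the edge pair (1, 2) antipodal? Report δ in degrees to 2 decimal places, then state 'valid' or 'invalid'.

δ = 125.13°, invalid

α = atan 0.3 = 16.70°;  2α = 33.40°
edge 1: e_1 = (-3.45, -0.39);  n_1 = (-0.1123, +0.9937)
edge 2: e_2 = (-1.51, -2.76);  n_2 = (-0.8773, +0.4800)
∠(n_1, n_2) = 54.87°
δ = |180° − 54.87°| = 125.13°
125.13° > 2α = 33.40°  →  invalid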